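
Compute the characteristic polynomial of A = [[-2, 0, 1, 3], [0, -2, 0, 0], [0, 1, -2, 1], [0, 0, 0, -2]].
χ_A(x) = (x + 2)^4

xI - A = [[x + 2, 0, -1, -3], [0, x + 2, 0, 0], [0, -1, x + 2, -1], [0, 0, 0, x + 2]].

Expanding det(xI - A) along the first row:
det(xI - A) = + (x + 2)·det([[x + 2, 0, 0], [-1, x + 2, -1], [0, 0, x + 2]]) - (0)·det([[0, 0, 0], [0, x + 2, -1], [0, 0, x + 2]]) + (-1)·det([[0, x + 2, 0], [0, -1, -1], [0, 0, x + 2]]) - (-3)·det([[0, x + 2, 0], [0, -1, x + 2], [0, 0, 0]]).

Evaluating gives χ_A(x) = x^4 + 8x^3 + 24x^2 + 32x + 16 = (x + 2)^4.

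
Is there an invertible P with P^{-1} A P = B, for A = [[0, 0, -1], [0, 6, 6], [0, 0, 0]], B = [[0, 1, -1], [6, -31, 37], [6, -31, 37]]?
Yes.

Two matrices over a field are similar if and only if they have the same invariant factors.

Both A and B have characteristic polynomial x^2(x - 6) and minimal polynomial x^2(x - 6). Computing further, both have invariant factors x^2(x - 6). Hence A and B are similar.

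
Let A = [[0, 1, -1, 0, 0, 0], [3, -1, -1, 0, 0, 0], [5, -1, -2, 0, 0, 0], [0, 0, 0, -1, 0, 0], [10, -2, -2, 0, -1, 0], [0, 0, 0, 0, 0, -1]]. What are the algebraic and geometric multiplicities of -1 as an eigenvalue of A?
algebraic multiplicity 6, geometric multiplicity 4

The characteristic polynomial is (x + 1)^6, so the factor x + 1 appears with exponent 6: the algebraic multiplicity is 6.

rank(A + I) = 2, so the eigenspace has dimension 6 - 2 = 4: the geometric multiplicity is 4.

Since 4 < 6, A is not diagonalizable.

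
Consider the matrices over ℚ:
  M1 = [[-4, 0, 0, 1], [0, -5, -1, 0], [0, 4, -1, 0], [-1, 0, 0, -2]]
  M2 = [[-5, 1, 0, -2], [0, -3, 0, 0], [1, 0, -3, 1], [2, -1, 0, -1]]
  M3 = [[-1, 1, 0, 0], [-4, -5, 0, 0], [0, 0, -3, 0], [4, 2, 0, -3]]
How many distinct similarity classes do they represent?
Characteristic polynomials: χ_{M1} = (x + 3)^4, χ_{M2} = (x + 3)^4, χ_{M3} = (x + 3)^4.

{M1, M2}: invariant factors (x + 3)^2, (x + 3)^2.

{M3}: invariant factors x + 3, x + 3, (x + 3)^2.

Matrices are similar if and only if their invariant-factor lists agree; the partition into similarity classes is {M1, M2}, {M3}.

2 classes: {M1, M2}, {M3}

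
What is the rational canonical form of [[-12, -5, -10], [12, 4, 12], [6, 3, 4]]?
R = [[-2, 0, 0], [0, 0, 0], [0, 1, -2]]

The invariant factors of A (the non-unit diagonal entries of the Smith normal form of xI - A over ℚ[x]) are x + 2, x(x + 2), each dividing the next. The characteristic polynomial is their product, x(x + 2)^2.

The rational canonical form is the block-diagonal matrix of companion matrices C(f_i):
R = [[-2, 0, 0], [0, 0, 0], [0, 1, -2]].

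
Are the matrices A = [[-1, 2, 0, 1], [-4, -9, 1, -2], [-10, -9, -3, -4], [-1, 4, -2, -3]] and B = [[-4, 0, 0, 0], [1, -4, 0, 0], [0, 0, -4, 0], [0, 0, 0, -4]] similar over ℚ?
No.

Both have characteristic polynomial (x + 4)^4 and minimal polynomial (x + 4)^2. But rank(A + 4I) = 2 for A while rank(B + 4I) = 1 for B, so the number of Jordan blocks at λ = -4 differs. A and B are not similar.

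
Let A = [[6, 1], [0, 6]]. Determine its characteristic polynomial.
χ_A(x) = (x - 6)^2

xI - A = [[x - 6, -1], [0, x - 6]].

Expanding det(xI - A) along the first row:
det(xI - A) = + (x - 6)·det([[x - 6]]) - (-1)·det([[0]]).

Evaluating gives χ_A(x) = x^2 - 12x + 36 = (x - 6)^2.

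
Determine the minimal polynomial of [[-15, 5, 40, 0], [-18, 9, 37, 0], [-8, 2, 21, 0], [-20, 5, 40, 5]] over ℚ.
The characteristic polynomial factors as (x - 5)^4. The minimal polynomial is ∏(x - λ)^{k_λ} where k_λ is the size of the largest Jordan block at λ.

For λ = 5: rank(A - 5I) = 2, and the largest Jordan block has size 3 (the smallest k with rank((A - 5I)^k) = rank((A - 5I)^(k+1))).

So m_A(x) = (x - 5)^3.

m_A(x) = (x - 5)^3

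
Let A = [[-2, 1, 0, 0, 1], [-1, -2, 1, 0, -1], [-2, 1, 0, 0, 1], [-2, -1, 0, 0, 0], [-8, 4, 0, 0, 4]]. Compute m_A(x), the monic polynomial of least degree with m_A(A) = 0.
The characteristic polynomial factors as x^5. The minimal polynomial is ∏(x - λ)^{k_λ} where k_λ is the size of the largest Jordan block at λ.

For λ = 0: rank(A) = 3, and the largest Jordan block has size 3 (the smallest k with rank(A^k) = rank(A^(k+1))).

So m_A(x) = x^3.

m_A(x) = x^3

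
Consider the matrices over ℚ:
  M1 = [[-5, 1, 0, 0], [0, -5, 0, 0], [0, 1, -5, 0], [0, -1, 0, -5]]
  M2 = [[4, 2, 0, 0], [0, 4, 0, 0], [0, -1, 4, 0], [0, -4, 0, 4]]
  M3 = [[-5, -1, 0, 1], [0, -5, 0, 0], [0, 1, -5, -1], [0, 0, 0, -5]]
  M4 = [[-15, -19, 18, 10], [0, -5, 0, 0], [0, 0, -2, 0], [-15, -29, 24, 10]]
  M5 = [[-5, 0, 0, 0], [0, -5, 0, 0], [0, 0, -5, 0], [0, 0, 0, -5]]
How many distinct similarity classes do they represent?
Characteristic polynomials: χ_{M1} = (x + 5)^4, χ_{M2} = (x - 4)^4, χ_{M3} = (x + 5)^4, χ_{M4} = x(x + 2)(x + 5)^2, χ_{M5} = (x + 5)^4.

{M1, M3}: invariant factors x + 5, x + 5, (x + 5)^2.

{M2}: invariant factors x - 4, x - 4, (x - 4)^2.

{M4}: invariant factors x(x + 2)(x + 5)^2.

{M5}: invariant factors x + 5, x + 5, x + 5, x + 5.

Matrices are similar if and only if their invariant-factor lists agree; the partition into similarity classes is {M1, M3}, {M2}, {M4}, {M5}.

4 classes: {M1, M3}, {M2}, {M4}, {M5}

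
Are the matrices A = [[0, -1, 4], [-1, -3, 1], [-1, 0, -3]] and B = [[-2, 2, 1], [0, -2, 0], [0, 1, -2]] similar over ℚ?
Yes.

Two matrices over a field are similar if and only if they have the same invariant factors.

Both A and B have characteristic polynomial (x + 2)^3 and minimal polynomial (x + 2)^3. Computing further, both have invariant factors (x + 2)^3. Hence A and B are similar.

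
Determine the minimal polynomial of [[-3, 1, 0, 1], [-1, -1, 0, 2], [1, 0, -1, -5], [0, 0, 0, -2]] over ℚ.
m_A(x) = (x + 1)(x + 2)^3

The characteristic polynomial factors as (x + 1)(x + 2)^3. The minimal polynomial is ∏(x - λ)^{k_λ} where k_λ is the size of the largest Jordan block at λ.

For λ = -2: rank(A + 2I) = 3, and the largest Jordan block has size 3 (the smallest k with rank((A + 2I)^k) = rank((A + 2I)^(k+1))).
For λ = -1: rank(A + I) = 3, and the largest Jordan block has size 1 (the smallest k with rank((A + I)^k) = rank((A + I)^(k+1))).

So m_A(x) = (x + 1)(x + 2)^3.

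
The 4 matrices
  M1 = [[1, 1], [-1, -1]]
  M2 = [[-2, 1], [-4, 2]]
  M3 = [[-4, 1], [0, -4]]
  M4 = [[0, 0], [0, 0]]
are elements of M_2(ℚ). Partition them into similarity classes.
Characteristic polynomials: χ_{M1} = x^2, χ_{M2} = x^2, χ_{M3} = (x + 4)^2, χ_{M4} = x^2.

{M1, M2}: invariant factors x^2.

{M3}: invariant factors (x + 4)^2.

{M4}: invariant factors x, x.

Matrices are similar if and only if their invariant-factor lists agree; the partition into similarity classes is {M1, M2}, {M3}, {M4}.

3 classes: {M1, M2}, {M3}, {M4}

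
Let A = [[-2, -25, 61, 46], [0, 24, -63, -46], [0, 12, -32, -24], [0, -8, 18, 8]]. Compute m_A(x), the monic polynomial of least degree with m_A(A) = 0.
The characteristic polynomial factors as (x - 4)(x + 2)^3. The minimal polynomial is ∏(x - λ)^{k_λ} where k_λ is the size of the largest Jordan block at λ.

For λ = -2: rank(A + 2I) = 3, and the largest Jordan block has size 3 (the smallest k with rank((A + 2I)^k) = rank((A + 2I)^(k+1))).
For λ = 4: rank(A - 4I) = 3, and the largest Jordan block has size 1 (the smallest k with rank((A - 4I)^k) = rank((A - 4I)^(k+1))).

So m_A(x) = (x - 4)(x + 2)^3.

m_A(x) = (x - 4)(x + 2)^3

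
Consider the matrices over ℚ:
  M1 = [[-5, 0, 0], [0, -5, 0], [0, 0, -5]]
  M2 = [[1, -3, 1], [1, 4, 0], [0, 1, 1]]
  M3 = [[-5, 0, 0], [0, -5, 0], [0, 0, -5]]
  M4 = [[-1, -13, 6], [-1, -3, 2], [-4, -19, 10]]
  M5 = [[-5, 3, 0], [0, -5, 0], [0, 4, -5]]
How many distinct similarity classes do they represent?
Characteristic polynomials: χ_{M1} = (x + 5)^3, χ_{M2} = (x - 2)^3, χ_{M3} = (x + 5)^3, χ_{M4} = (x - 2)^3, χ_{M5} = (x + 5)^3.

{M1, M3}: invariant factors x + 5, x + 5, x + 5.

{M2, M4}: invariant factors (x - 2)^3.

{M5}: invariant factors x + 5, (x + 5)^2.

Matrices are similar if and only if their invariant-factor lists agree; the partition into similarity classes is {M1, M3}, {M2, M4}, {M5}.

3 classes: {M1, M3}, {M2, M4}, {M5}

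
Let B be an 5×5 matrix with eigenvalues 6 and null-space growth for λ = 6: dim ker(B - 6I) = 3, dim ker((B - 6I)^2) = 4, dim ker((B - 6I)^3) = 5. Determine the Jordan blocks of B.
λ = 6: successive nullity increments [3, 1, 1] count blocks of size ≥ k; block sizes are [3, 1, 1].

Jordan blocks: (6, 3), (6, 1), (6, 1)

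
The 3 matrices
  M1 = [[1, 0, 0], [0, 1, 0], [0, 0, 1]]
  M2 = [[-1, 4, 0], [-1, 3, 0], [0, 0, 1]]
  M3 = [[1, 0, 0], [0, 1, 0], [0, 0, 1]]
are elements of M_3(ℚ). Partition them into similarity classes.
Characteristic polynomials: χ_{M1} = (x - 1)^3, χ_{M2} = (x - 1)^3, χ_{M3} = (x - 1)^3.

{M1, M3}: invariant factors x - 1, x - 1, x - 1.

{M2}: invariant factors x - 1, (x - 1)^2.

Matrices are similar if and only if their invariant-factor lists agree; the partition into similarity classes is {M1, M3}, {M2}.

2 classes: {M1, M3}, {M2}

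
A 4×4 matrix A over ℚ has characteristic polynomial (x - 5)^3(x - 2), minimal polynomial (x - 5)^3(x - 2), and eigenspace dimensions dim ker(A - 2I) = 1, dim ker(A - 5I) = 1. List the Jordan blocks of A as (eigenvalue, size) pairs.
λ = 2: algebraic multiplicity 1 (exponent in χ_A), largest block size 1 (exponent in m_A), 1 block (geometric multiplicity). This forces block sizes [1].
λ = 5: algebraic multiplicity 3 (exponent in χ_A), largest block size 3 (exponent in m_A), 1 block (geometric multiplicity). This forces block sizes [3].

Jordan blocks: (2, 1), (5, 3)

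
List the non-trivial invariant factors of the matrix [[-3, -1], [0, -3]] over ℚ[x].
The Jordan structure of A has elementary divisors (x + 3)^2. Arranging the block sizes at each eigenvalue in decreasing order and taking row products gives the invariant factors.

Invariant factors (smallest first, each dividing the next): (x + 3)^2.

Check: the last factor (x + 3)^2 is the minimal polynomial, and the product (x + 3)^2 is the characteristic polynomial.

(x + 3)^2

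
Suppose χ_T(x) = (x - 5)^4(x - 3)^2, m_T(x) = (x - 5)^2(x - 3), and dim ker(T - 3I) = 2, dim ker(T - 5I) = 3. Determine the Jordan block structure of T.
λ = 3: algebraic multiplicity 2 (exponent in χ_T), largest block size 1 (exponent in m_T), 2 blocks (geometric multiplicity). These force block sizes [1, 1].
λ = 5: algebraic multiplicity 4 (exponent in χ_T), largest block size 2 (exponent in m_T), 3 blocks (geometric multiplicity). These force block sizes [2, 1, 1].

Jordan blocks: (3, 1), (3, 1), (5, 2), (5, 1), (5, 1)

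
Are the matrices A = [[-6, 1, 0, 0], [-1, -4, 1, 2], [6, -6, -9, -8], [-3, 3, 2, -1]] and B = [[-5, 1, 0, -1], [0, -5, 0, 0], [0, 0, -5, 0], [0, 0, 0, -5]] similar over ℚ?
Both have characteristic polynomial (x + 5)^4, but the minimal polynomial of A is (x + 5)^3 while the minimal polynomial of B is (x + 5)^2. The minimal polynomial is a similarity invariant, so A and B are not similar.

No.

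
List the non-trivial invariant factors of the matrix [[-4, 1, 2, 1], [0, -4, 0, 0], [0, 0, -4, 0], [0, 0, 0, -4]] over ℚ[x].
The Jordan structure of A has elementary divisors (x + 4)^2, (x + 4), (x + 4). Arranging the block sizes at each eigenvalue in decreasing order and taking row products gives the invariant factors.

Invariant factors (smallest first, each dividing the next): x + 4, x + 4, (x + 4)^2.

Check: the last factor (x + 4)^2 is the minimal polynomial, and the product (x + 4)^4 is the characteristic polynomial.

x + 4, x + 4, (x + 4)^2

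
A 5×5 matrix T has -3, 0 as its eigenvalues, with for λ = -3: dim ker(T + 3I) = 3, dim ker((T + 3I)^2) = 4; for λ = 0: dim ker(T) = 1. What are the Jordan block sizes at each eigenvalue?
λ = -3: successive nullity increments [3, 1] count blocks of size ≥ k; block sizes are [2, 1, 1].
λ = 0: successive nullity increments [1] count blocks of size ≥ k; block sizes are [1].

Jordan blocks: (-3, 2), (-3, 1), (-3, 1), (0, 1)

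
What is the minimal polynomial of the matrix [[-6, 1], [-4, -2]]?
m_A(x) = (x + 4)^2

The characteristic polynomial factors as (x + 4)^2. The minimal polynomial is ∏(x - λ)^{k_λ} where k_λ is the size of the largest Jordan block at λ.

For λ = -4: rank(A + 4I) = 1, and the largest Jordan block has size 2 (the smallest k with rank((A + 4I)^k) = rank((A + 4I)^(k+1))).

So m_A(x) = (x + 4)^2.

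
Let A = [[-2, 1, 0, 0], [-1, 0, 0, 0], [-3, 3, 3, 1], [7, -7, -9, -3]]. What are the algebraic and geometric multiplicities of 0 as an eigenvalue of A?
The characteristic polynomial is x^2(x + 1)^2, so the factor x appears with exponent 2: the algebraic multiplicity is 2.

rank(A) = 3, so the eigenspace has dimension 4 - 3 = 1: the geometric multiplicity is 1.

Since 1 < 2, A is not diagonalizable.

algebraic multiplicity 2, geometric multiplicity 1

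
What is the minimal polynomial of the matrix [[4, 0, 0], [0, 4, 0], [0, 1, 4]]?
m_A(x) = (x - 4)^2

The characteristic polynomial factors as (x - 4)^3. The minimal polynomial is ∏(x - λ)^{k_λ} where k_λ is the size of the largest Jordan block at λ.

For λ = 4: rank(A - 4I) = 1, and the largest Jordan block has size 2 (the smallest k with rank((A - 4I)^k) = rank((A - 4I)^(k+1))).

So m_A(x) = (x - 4)^2.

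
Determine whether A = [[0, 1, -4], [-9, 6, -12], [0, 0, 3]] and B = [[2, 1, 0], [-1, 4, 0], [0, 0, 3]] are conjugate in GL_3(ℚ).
Yes.

Two matrices over a field are similar if and only if they have the same invariant factors.

Both A and B have characteristic polynomial (x - 3)^3 and minimal polynomial (x - 3)^2. Computing further, both have invariant factors x - 3, (x - 3)^2. Hence A and B are similar.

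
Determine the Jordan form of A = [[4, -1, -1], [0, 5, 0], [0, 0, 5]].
J = [[4, 0, 0], [0, 5, 0], [0, 0, 5]]

The characteristic polynomial is det(xI - A) = (x - 5)^2(x - 4), so the eigenvalues are 4 (algebraic multiplicity 1), 5 (algebraic multiplicity 2).

For λ = 4: algebraic multiplicity 1 gives one 1×1 block.

For λ = 5: rank(A - 5I) = 1. The eigenspace has dimension 3 - 1 = 2, so there are 2 Jordan blocks; the rank sequence gives block sizes [1, 1].

Assembling the blocks gives the Jordan form J above.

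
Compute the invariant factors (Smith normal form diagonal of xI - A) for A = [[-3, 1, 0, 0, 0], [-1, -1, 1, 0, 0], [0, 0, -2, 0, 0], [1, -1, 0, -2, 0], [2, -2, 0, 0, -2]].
x + 2, x + 2, (x + 2)^3

The Jordan structure of A has elementary divisors (x + 2)^3, (x + 2), (x + 2). Arranging the block sizes at each eigenvalue in decreasing order and taking row products gives the invariant factors.

Invariant factors (smallest first, each dividing the next): x + 2, x + 2, (x + 2)^3.

Check: the last factor (x + 2)^3 is the minimal polynomial, and the product (x + 2)^5 is the characteristic polynomial.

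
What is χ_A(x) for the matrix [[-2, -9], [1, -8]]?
χ_A(x) = (x + 5)^2

xI - A = [[x + 2, 9], [-1, x + 8]].

Expanding det(xI - A) along the first row:
det(xI - A) = + (x + 2)·det([[x + 8]]) - (9)·det([[-1]]).

Evaluating gives χ_A(x) = x^2 + 10x + 25 = (x + 5)^2.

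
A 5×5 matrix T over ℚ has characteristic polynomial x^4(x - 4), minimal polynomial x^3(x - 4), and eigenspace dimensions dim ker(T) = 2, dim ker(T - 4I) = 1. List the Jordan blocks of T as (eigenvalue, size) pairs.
Jordan blocks: (0, 3), (0, 1), (4, 1)

λ = 0: algebraic multiplicity 4 (exponent in χ_T), largest block size 3 (exponent in m_T), 2 blocks (geometric multiplicity). These force block sizes [3, 1].
λ = 4: algebraic multiplicity 1 (exponent in χ_T), largest block size 1 (exponent in m_T), 1 block (geometric multiplicity). This forces block sizes [1].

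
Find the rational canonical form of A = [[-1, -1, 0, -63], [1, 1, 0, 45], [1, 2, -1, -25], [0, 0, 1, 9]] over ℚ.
R = [[0, 0, 0, -18], [1, 0, 0, 27], [0, 1, 0, -16], [0, 0, 1, 8]]

The invariant factors of A (the non-unit diagonal entries of the Smith normal form of xI - A over ℚ[x]) are (x - 6)(x - 1)(x^2 - x + 3), each dividing the next. The characteristic polynomial is their product, (x - 6)(x - 1)(x^2 - x + 3).

The rational canonical form is the block-diagonal matrix of companion matrices C(f_i):
R = [[0, 0, 0, -18], [1, 0, 0, 27], [0, 1, 0, -16], [0, 0, 1, 8]].

Note the characteristic polynomial does not split into linear factors over ℚ, so A has no Jordan form over ℚ; the rational canonical form exists over any field.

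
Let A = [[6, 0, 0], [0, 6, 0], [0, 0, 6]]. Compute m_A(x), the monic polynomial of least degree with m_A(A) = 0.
m_A(x) = x - 6

The characteristic polynomial factors as (x - 6)^3. The minimal polynomial is ∏(x - λ)^{k_λ} where k_λ is the size of the largest Jordan block at λ.

For λ = 6: rank(A - 6I) = 0, and the largest Jordan block has size 1 (the smallest k with rank((A - 6I)^k) = rank((A - 6I)^(k+1))).

So m_A(x) = x - 6.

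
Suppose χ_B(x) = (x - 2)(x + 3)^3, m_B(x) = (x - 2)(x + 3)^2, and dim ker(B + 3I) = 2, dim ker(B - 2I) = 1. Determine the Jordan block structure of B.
λ = -3: algebraic multiplicity 3 (exponent in χ_B), largest block size 2 (exponent in m_B), 2 blocks (geometric multiplicity). These force block sizes [2, 1].
λ = 2: algebraic multiplicity 1 (exponent in χ_B), largest block size 1 (exponent in m_B), 1 block (geometric multiplicity). This forces block sizes [1].

Jordan blocks: (-3, 2), (-3, 1), (2, 1)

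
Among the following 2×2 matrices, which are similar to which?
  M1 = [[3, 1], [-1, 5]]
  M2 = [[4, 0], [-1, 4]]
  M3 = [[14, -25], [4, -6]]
1 class: {M1, M2, M3}

Characteristic polynomials: χ_{M1} = (x - 4)^2, χ_{M2} = (x - 4)^2, χ_{M3} = (x - 4)^2.

{M1, M2, M3}: invariant factors (x - 4)^2.

Matrices are similar if and only if their invariant-factor lists agree; the partition into similarity classes is {M1, M2, M3}.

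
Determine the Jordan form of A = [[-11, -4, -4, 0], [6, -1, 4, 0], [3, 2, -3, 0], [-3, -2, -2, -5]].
J = [[-5, 1, 0, 0], [0, -5, 0, 0], [0, 0, -5, 0], [0, 0, 0, -5]]

The characteristic polynomial is det(xI - A) = (x + 5)^4, so the eigenvalues are -5 (algebraic multiplicity 4).

For λ = -5: rank(A + 5I) = 1, rank((A + 5I)^2) = 0. The eigenspace has dimension 4 - 1 = 3, so there are 3 Jordan blocks; the rank sequence gives block sizes [2, 1, 1].

Assembling the blocks gives the Jordan form J above.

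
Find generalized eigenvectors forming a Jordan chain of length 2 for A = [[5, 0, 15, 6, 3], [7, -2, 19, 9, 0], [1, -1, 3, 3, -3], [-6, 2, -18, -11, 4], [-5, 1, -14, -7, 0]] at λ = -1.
v_1 = [[0, 1, 0, 0, 0]]^T, v_2 = [[0, -1, -1, 2, 1]]^T

We seek v_1 ∈ ker((A + I)^2) \ ker(A + I), then set v_{i+1} = (A + I) v_i.

One such chain is v_1 = [[0, 1, 0, 0, 0]]^T, v_2 = [[0, -1, -1, 2, 1]]^T. Check: (A + I) v_2 = [[0, 0, 0, 0, 0]]^T = 0.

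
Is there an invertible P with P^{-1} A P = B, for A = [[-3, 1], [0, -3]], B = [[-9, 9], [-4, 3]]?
Two matrices over a field are similar if and only if they have the same invariant factors.

Both A and B have characteristic polynomial (x + 3)^2 and minimal polynomial (x + 3)^2. Computing further, both have invariant factors (x + 3)^2. Hence A and B are similar.

Yes.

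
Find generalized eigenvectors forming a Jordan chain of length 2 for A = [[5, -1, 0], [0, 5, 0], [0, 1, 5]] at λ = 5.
v_1 = [[1, 1, -1]]^T, v_2 = [[-1, 0, 1]]^T

We seek v_1 ∈ ker((A - 5I)^2) \ ker(A - 5I), then set v_{i+1} = (A - 5I) v_i.

One such chain is v_1 = [[1, 1, -1]]^T, v_2 = [[-1, 0, 1]]^T. Check: (A - 5I) v_2 = [[0, 0, 0]]^T = 0.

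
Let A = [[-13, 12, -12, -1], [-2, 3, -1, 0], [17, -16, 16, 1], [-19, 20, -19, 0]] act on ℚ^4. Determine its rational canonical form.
The invariant factors of A (the non-unit diagonal entries of the Smith normal form of xI - A over ℚ[x]) are (x - 2)^2(x - 1)^2, each dividing the next. The characteristic polynomial is their product, (x - 2)^2(x - 1)^2.

The rational canonical form is the block-diagonal matrix of companion matrices C(f_i):
R = [[0, 0, 0, -4], [1, 0, 0, 12], [0, 1, 0, -13], [0, 0, 1, 6]].

R = [[0, 0, 0, -4], [1, 0, 0, 12], [0, 1, 0, -13], [0, 0, 1, 6]]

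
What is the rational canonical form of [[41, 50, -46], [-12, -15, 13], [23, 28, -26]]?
The invariant factors of A (the non-unit diagonal entries of the Smith normal form of xI - A over ℚ[x]) are x^3 + 3x - 2, each dividing the next. The characteristic polynomial is their product, x^3 + 3x - 2.

The rational canonical form is the block-diagonal matrix of companion matrices C(f_i):
R = [[0, 0, 2], [1, 0, -3], [0, 1, 0]].

Note the characteristic polynomial does not split into linear factors over ℚ, so A has no Jordan form over ℚ; the rational canonical form exists over any field.

R = [[0, 0, 2], [1, 0, -3], [0, 1, 0]]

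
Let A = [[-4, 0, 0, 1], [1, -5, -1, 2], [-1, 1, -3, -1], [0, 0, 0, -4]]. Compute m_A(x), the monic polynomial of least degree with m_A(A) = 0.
The characteristic polynomial factors as (x + 4)^4. The minimal polynomial is ∏(x - λ)^{k_λ} where k_λ is the size of the largest Jordan block at λ.

For λ = -4: rank(A + 4I) = 2, and the largest Jordan block has size 2 (the smallest k with rank((A + 4I)^k) = rank((A + 4I)^(k+1))).

So m_A(x) = (x + 4)^2.

m_A(x) = (x + 4)^2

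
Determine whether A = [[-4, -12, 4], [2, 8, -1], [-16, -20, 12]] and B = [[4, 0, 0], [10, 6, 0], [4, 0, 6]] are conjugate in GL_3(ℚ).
No.

Both have characteristic polynomial (x - 6)^2(x - 4), but the minimal polynomial of A is (x - 6)^2(x - 4) while the minimal polynomial of B is (x - 6)(x - 4). The minimal polynomial is a similarity invariant, so A and B are not similar.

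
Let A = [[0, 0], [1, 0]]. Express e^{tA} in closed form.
e^{tA} = [[1, 0], [t, 1]]

A has Jordan form J = [[0, 1], [0, 0]] with A = PJP^{-1}, so e^{tA} = P e^{tJ} P^{-1}.

For a Jordan block J_k(λ), e^{tJ_k(λ)} = e^{λt} · (I + tN + t^2 N^2/2! + ... + t^{k-1} N^{k-1}/(k-1)!) where N is the nilpotent superdiagonal part.

Assembling the blocks and conjugating back gives the entries of e^{tA} as shown above.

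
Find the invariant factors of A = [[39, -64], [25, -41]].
The Jordan structure of A has elementary divisors (x + 1)^2. Arranging the block sizes at each eigenvalue in decreasing order and taking row products gives the invariant factors.

Invariant factors (smallest first, each dividing the next): (x + 1)^2.

Check: the last factor (x + 1)^2 is the minimal polynomial, and the product (x + 1)^2 is the characteristic polynomial.

(x + 1)^2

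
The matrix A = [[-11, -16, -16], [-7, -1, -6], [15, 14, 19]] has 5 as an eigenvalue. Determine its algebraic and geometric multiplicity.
The characteristic polynomial is (x - 5)^2(x + 3), so the factor x - 5 appears with exponent 2: the algebraic multiplicity is 2.

rank(A - 5I) = 2, so the eigenspace has dimension 3 - 2 = 1: the geometric multiplicity is 1.

Since 1 < 2, A is not diagonalizable.

algebraic multiplicity 2, geometric multiplicity 1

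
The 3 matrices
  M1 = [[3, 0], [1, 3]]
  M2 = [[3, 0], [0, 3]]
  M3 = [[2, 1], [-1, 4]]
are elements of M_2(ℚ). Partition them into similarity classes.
Characteristic polynomials: χ_{M1} = (x - 3)^2, χ_{M2} = (x - 3)^2, χ_{M3} = (x - 3)^2.

{M1, M3}: invariant factors (x - 3)^2.

{M2}: invariant factors x - 3, x - 3.

Matrices are similar if and only if their invariant-factor lists agree; the partition into similarity classes is {M1, M3}, {M2}.

2 classes: {M1, M3}, {M2}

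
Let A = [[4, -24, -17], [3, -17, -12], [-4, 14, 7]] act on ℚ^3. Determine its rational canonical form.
The invariant factors of A (the non-unit diagonal entries of the Smith normal form of xI - A over ℚ[x]) are (x + 2)(x^2 + 4x + 5), each dividing the next. The characteristic polynomial is their product, (x + 2)(x^2 + 4x + 5).

The rational canonical form is the block-diagonal matrix of companion matrices C(f_i):
R = [[0, 0, -10], [1, 0, -13], [0, 1, -6]].

Note the characteristic polynomial does not split into linear factors over ℚ, so A has no Jordan form over ℚ; the rational canonical form exists over any field.

R = [[0, 0, -10], [1, 0, -13], [0, 1, -6]]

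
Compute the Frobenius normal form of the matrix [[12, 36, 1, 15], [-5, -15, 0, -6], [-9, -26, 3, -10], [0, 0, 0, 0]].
The invariant factors of A (the non-unit diagonal entries of the Smith normal form of xI - A over ℚ[x]) are x(x^3 + 5), each dividing the next. The characteristic polynomial is their product, x(x^3 + 5).

The rational canonical form is the block-diagonal matrix of companion matrices C(f_i):
R = [[0, 0, 0, 0], [1, 0, 0, -5], [0, 1, 0, 0], [0, 0, 1, 0]].

Note the characteristic polynomial does not split into linear factors over ℚ, so A has no Jordan form over ℚ; the rational canonical form exists over any field.

R = [[0, 0, 0, 0], [1, 0, 0, -5], [0, 1, 0, 0], [0, 0, 1, 0]]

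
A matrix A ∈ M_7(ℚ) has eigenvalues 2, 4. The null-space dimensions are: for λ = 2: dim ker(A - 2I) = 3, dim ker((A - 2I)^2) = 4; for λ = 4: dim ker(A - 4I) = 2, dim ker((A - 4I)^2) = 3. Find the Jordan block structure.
Jordan blocks: (2, 2), (2, 1), (2, 1), (4, 2), (4, 1)

λ = 2: successive nullity increments [3, 1] count blocks of size ≥ k; block sizes are [2, 1, 1].
λ = 4: successive nullity increments [2, 1] count blocks of size ≥ k; block sizes are [2, 1].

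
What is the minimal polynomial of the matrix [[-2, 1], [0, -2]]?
m_A(x) = (x + 2)^2

The characteristic polynomial factors as (x + 2)^2. The minimal polynomial is ∏(x - λ)^{k_λ} where k_λ is the size of the largest Jordan block at λ.

For λ = -2: rank(A + 2I) = 1, and the largest Jordan block has size 2 (the smallest k with rank((A + 2I)^k) = rank((A + 2I)^(k+1))).

So m_A(x) = (x + 2)^2.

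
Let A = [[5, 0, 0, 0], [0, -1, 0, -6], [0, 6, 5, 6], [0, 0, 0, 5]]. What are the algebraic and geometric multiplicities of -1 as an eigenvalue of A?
The characteristic polynomial is (x - 5)^3(x + 1), so the factor x + 1 appears with exponent 1: the algebraic multiplicity is 1.

rank(A + I) = 3, so the eigenspace has dimension 4 - 3 = 1: the geometric multiplicity is 1.

algebraic multiplicity 1, geometric multiplicity 1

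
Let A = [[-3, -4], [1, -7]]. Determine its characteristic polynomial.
χ_A(x) = (x + 5)^2

xI - A = [[x + 3, 4], [-1, x + 7]].

Expanding det(xI - A) along the first row:
det(xI - A) = + (x + 3)·det([[x + 7]]) - (4)·det([[-1]]).

Evaluating gives χ_A(x) = x^2 + 10x + 25 = (x + 5)^2.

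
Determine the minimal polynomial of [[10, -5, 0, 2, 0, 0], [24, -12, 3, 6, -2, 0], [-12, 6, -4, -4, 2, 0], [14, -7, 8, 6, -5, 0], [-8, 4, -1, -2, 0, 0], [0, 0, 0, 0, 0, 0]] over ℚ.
m_A(x) = x^3

The characteristic polynomial factors as x^6. The minimal polynomial is ∏(x - λ)^{k_λ} where k_λ is the size of the largest Jordan block at λ.

For λ = 0: rank(A) = 3, and the largest Jordan block has size 3 (the smallest k with rank(A^k) = rank(A^(k+1))).

So m_A(x) = x^3.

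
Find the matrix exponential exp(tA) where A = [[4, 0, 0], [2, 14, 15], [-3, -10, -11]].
e^{tA} = [[e^{4*t}, 0, 0], [((1 - 3*t)*e^{5*t} - 1)*e^{-t}, (3*e^{5*t} - 2)*e^{-t}, (3*e^{5*t} - 3)*e^{-t}], [((2*t - 1)*e^{5*t} + 1)*e^{-t}, 2*(1 - e^{5*t})*e^{-t}, (3 - 2*e^{5*t})*e^{-t}]]

A has Jordan form J = [[-1, 0, 0], [0, 4, 1], [0, 0, 4]] with A = PJP^{-1}, so e^{tA} = P e^{tJ} P^{-1}.

For a Jordan block J_k(λ), e^{tJ_k(λ)} = e^{λt} · (I + tN + t^2 N^2/2! + ... + t^{k-1} N^{k-1}/(k-1)!) where N is the nilpotent superdiagonal part.

Assembling the blocks and conjugating back gives the entries of e^{tA} as shown above.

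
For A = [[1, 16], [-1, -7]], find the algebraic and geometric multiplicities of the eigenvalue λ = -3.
The characteristic polynomial is (x + 3)^2, so the factor x + 3 appears with exponent 2: the algebraic multiplicity is 2.

rank(A + 3I) = 1, so the eigenspace has dimension 2 - 1 = 1: the geometric multiplicity is 1.

Since 1 < 2, A is not diagonalizable.

algebraic multiplicity 2, geometric multiplicity 1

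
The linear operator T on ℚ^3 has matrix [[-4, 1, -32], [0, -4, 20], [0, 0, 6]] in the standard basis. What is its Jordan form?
The characteristic polynomial is det(xI - A) = (x - 6)(x + 4)^2, so the eigenvalues are -4 (algebraic multiplicity 2), 6 (algebraic multiplicity 1).

For λ = -4: rank(A + 4I) = 2, rank((A + 4I)^2) = 1. The eigenspace has dimension 3 - 2 = 1, so there is 1 Jordan block; the rank sequence gives block sizes [2].

For λ = 6: algebraic multiplicity 1 gives one 1×1 block.

Assembling the blocks gives the Jordan form J above.

J = [[-4, 1, 0], [0, -4, 0], [0, 0, 6]]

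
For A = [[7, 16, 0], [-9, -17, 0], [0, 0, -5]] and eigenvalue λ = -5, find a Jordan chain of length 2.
We seek v_1 ∈ ker((A + 5I)^2) \ ker(A + 5I), then set v_{i+1} = (A + 5I) v_i.

One such chain is v_1 = [[-1, 1, 0]]^T, v_2 = [[4, -3, 0]]^T. Check: (A + 5I) v_2 = [[0, 0, 0]]^T = 0.

v_1 = [[-1, 1, 0]]^T, v_2 = [[4, -3, 0]]^T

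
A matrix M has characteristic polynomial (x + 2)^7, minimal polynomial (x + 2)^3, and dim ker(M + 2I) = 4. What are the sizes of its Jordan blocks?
Jordan blocks: (-2, 3), (-2, 2), (-2, 1), (-2, 1)

λ = -2: algebraic multiplicity 7 (exponent in χ_M), largest block size 3 (exponent in m_M), 4 blocks (geometric multiplicity). These force block sizes [3, 2, 1, 1].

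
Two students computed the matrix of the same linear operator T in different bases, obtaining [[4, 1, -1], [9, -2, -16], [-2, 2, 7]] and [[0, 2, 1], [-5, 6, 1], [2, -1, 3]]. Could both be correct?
Two matrices over a field are similar if and only if they have the same invariant factors.

Both A and B have characteristic polynomial (x - 3)^3 and minimal polynomial (x - 3)^3. Computing further, both have invariant factors (x - 3)^3. Hence A and B are similar.

Yes.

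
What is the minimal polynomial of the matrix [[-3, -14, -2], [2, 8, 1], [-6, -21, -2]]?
m_A(x) = (x - 1)^2

The characteristic polynomial factors as (x - 1)^3. The minimal polynomial is ∏(x - λ)^{k_λ} where k_λ is the size of the largest Jordan block at λ.

For λ = 1: rank(A - I) = 1, and the largest Jordan block has size 2 (the smallest k with rank((A - I)^k) = rank((A - I)^(k+1))).

So m_A(x) = (x - 1)^2.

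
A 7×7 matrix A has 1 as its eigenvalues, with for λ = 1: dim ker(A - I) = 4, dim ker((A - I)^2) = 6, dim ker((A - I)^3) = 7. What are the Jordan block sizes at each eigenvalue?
Jordan blocks: (1, 3), (1, 2), (1, 1), (1, 1)

λ = 1: successive nullity increments [4, 2, 1] count blocks of size ≥ k; block sizes are [3, 2, 1, 1].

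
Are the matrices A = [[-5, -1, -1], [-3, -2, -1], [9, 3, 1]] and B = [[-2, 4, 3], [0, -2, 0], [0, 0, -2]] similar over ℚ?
Both have characteristic polynomial (x + 2)^3, but the minimal polynomial of A is (x + 2)^3 while the minimal polynomial of B is (x + 2)^2. The minimal polynomial is a similarity invariant, so A and B are not similar.

No.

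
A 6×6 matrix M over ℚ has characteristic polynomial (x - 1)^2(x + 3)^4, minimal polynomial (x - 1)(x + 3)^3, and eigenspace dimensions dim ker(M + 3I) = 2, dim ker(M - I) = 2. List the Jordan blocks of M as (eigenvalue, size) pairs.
λ = -3: algebraic multiplicity 4 (exponent in χ_M), largest block size 3 (exponent in m_M), 2 blocks (geometric multiplicity). These force block sizes [3, 1].
λ = 1: algebraic multiplicity 2 (exponent in χ_M), largest block size 1 (exponent in m_M), 2 blocks (geometric multiplicity). These force block sizes [1, 1].

Jordan blocks: (-3, 3), (-3, 1), (1, 1), (1, 1)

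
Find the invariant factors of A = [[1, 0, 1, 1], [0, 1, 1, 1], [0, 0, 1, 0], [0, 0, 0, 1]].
The Jordan structure of A has elementary divisors (x - 1)^2, (x - 1), (x - 1). Arranging the block sizes at each eigenvalue in decreasing order and taking row products gives the invariant factors.

Invariant factors (smallest first, each dividing the next): x - 1, x - 1, (x - 1)^2.

Check: the last factor (x - 1)^2 is the minimal polynomial, and the product (x - 1)^4 is the characteristic polynomial.

x - 1, x - 1, (x - 1)^2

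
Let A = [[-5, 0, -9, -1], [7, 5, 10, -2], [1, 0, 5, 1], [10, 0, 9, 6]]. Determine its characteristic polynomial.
χ_A(x) = (x - 5)^3(x + 4)

xI - A = [[x + 5, 0, 9, 1], [-7, x - 5, -10, 2], [-1, 0, x - 5, -1], [-10, 0, -9, x - 6]].

Expanding det(xI - A) along the first row:
det(xI - A) = + (x + 5)·det([[x - 5, -10, 2], [0, x - 5, -1], [0, -9, x - 6]]) - (0)·det([[-7, -10, 2], [-1, x - 5, -1], [-10, -9, x - 6]]) + (9)·det([[-7, x - 5, 2], [-1, 0, -1], [-10, 0, x - 6]]) - (1)·det([[-7, x - 5, -10], [-1, 0, x - 5], [-10, 0, -9]]).

Evaluating gives χ_A(x) = x^4 - 11x^3 + 15x^2 + 175x - 500 = (x - 5)^3(x + 4).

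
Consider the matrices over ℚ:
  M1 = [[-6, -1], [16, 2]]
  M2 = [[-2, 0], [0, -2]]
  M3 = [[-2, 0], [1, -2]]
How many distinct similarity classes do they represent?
Characteristic polynomials: χ_{M1} = (x + 2)^2, χ_{M2} = (x + 2)^2, χ_{M3} = (x + 2)^2.

{M1, M3}: invariant factors (x + 2)^2.

{M2}: invariant factors x + 2, x + 2.

Matrices are similar if and only if their invariant-factor lists agree; the partition into similarity classes is {M1, M3}, {M2}.

2 classes: {M1, M3}, {M2}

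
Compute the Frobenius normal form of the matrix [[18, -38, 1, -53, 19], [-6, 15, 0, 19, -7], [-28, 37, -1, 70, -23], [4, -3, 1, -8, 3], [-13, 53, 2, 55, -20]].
The invariant factors of A (the non-unit diagonal entries of the Smith normal form of xI - A over ℚ[x]) are x(x - 4)(x^3 - x - 2), each dividing the next. The characteristic polynomial is their product, x(x - 4)(x^3 - x - 2).

The rational canonical form is the block-diagonal matrix of companion matrices C(f_i):
R = [[0, 0, 0, 0, 0], [1, 0, 0, 0, -8], [0, 1, 0, 0, -2], [0, 0, 1, 0, 1], [0, 0, 0, 1, 4]].

Note the characteristic polynomial does not split into linear factors over ℚ, so A has no Jordan form over ℚ; the rational canonical form exists over any field.

R = [[0, 0, 0, 0, 0], [1, 0, 0, 0, -8], [0, 1, 0, 0, -2], [0, 0, 1, 0, 1], [0, 0, 0, 1, 4]]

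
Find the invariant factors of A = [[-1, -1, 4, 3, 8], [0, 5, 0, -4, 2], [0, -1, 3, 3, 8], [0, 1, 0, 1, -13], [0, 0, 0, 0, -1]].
The Jordan structure of A has elementary divisors (x + 1), (x + 1), (x - 3)^3. Arranging the block sizes at each eigenvalue in decreasing order and taking row products gives the invariant factors.

Invariant factors (smallest first, each dividing the next): x + 1, (x - 3)^3(x + 1).

Check: the last factor (x - 3)^3(x + 1) is the minimal polynomial, and the product (x - 3)^3(x + 1)^2 is the characteristic polynomial.

x + 1, (x - 3)^3(x + 1)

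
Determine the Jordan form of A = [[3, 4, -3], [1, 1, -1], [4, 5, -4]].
The characteristic polynomial is det(xI - A) = x^3, so the eigenvalues are 0 (algebraic multiplicity 3).

For λ = 0: rank(A) = 2, rank(A^2) = 1, rank(A^3) = 0. The eigenspace has dimension 3 - 2 = 1, so there is 1 Jordan block; the rank sequence gives block sizes [3].

Assembling the blocks gives the Jordan form J above.

J = [[0, 1, 0], [0, 0, 1], [0, 0, 0]]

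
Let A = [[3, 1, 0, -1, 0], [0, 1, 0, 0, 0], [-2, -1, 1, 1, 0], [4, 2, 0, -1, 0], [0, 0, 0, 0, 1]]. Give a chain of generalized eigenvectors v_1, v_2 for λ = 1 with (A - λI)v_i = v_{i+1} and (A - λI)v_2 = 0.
v_1 = [[0, 1, 0, 0, 0]]^T, v_2 = [[1, 0, -1, 2, 0]]^T

We seek v_1 ∈ ker((A - I)^2) \ ker(A - I), then set v_{i+1} = (A - I) v_i.

One such chain is v_1 = [[0, 1, 0, 0, 0]]^T, v_2 = [[1, 0, -1, 2, 0]]^T. Check: (A - I) v_2 = [[0, 0, 0, 0, 0]]^T = 0.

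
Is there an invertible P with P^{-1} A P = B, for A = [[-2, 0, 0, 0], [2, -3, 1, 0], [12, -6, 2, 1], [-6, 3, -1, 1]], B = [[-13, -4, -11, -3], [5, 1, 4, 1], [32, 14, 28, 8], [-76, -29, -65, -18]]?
Yes.

Two matrices over a field are similar if and only if they have the same invariant factors.

Both A and B have characteristic polynomial x^3(x + 2) and minimal polynomial x^3(x + 2). Computing further, both have invariant factors x^3(x + 2). Hence A and B are similar.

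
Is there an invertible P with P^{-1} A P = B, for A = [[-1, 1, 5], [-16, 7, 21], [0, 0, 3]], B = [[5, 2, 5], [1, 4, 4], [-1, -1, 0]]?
Yes.

Two matrices over a field are similar if and only if they have the same invariant factors.

Both A and B have characteristic polynomial (x - 3)^3 and minimal polynomial (x - 3)^3. Computing further, both have invariant factors (x - 3)^3. Hence A and B are similar.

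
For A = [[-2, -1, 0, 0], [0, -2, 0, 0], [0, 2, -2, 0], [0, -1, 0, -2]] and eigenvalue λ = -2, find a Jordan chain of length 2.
v_1 = [[0, 1, -2, -2]]^T, v_2 = [[-1, 0, 2, -1]]^T

We seek v_1 ∈ ker((A + 2I)^2) \ ker(A + 2I), then set v_{i+1} = (A + 2I) v_i.

One such chain is v_1 = [[0, 1, -2, -2]]^T, v_2 = [[-1, 0, 2, -1]]^T. Check: (A + 2I) v_2 = [[0, 0, 0, 0]]^T = 0.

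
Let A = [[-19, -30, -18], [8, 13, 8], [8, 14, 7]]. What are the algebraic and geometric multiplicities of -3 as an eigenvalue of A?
algebraic multiplicity 1, geometric multiplicity 1

The characteristic polynomial is (x - 5)(x + 1)(x + 3), so the factor x + 3 appears with exponent 1: the algebraic multiplicity is 1.

rank(A + 3I) = 2, so the eigenspace has dimension 3 - 2 = 1: the geometric multiplicity is 1.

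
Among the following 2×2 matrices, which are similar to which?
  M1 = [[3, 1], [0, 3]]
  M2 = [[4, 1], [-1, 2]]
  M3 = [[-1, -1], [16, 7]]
Characteristic polynomials: χ_{M1} = (x - 3)^2, χ_{M2} = (x - 3)^2, χ_{M3} = (x - 3)^2.

{M1, M2, M3}: invariant factors (x - 3)^2.

Matrices are similar if and only if their invariant-factor lists agree; the partition into similarity classes is {M1, M2, M3}.

1 class: {M1, M2, M3}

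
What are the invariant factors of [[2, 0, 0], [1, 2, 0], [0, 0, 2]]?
x - 2, (x - 2)^2

The Jordan structure of A has elementary divisors (x - 2)^2, (x - 2). Arranging the block sizes at each eigenvalue in decreasing order and taking row products gives the invariant factors.

Invariant factors (smallest first, each dividing the next): x - 2, (x - 2)^2.

Check: the last factor (x - 2)^2 is the minimal polynomial, and the product (x - 2)^3 is the characteristic polynomial.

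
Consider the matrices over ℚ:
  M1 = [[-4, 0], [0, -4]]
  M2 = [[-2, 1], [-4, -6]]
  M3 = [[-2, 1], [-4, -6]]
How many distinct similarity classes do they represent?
2 classes: {M1}, {M2, M3}

Characteristic polynomials: χ_{M1} = (x + 4)^2, χ_{M2} = (x + 4)^2, χ_{M3} = (x + 4)^2.

{M1}: invariant factors x + 4, x + 4.

{M2, M3}: invariant factors (x + 4)^2.

Matrices are similar if and only if their invariant-factor lists agree; the partition into similarity classes is {M1}, {M2, M3}.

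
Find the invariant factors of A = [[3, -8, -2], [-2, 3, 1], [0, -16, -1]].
(x - 3)^2(x + 1)

The Jordan structure of A has elementary divisors (x + 1), (x - 3)^2. Arranging the block sizes at each eigenvalue in decreasing order and taking row products gives the invariant factors.

Invariant factors (smallest first, each dividing the next): (x - 3)^2(x + 1).

Check: the last factor (x - 3)^2(x + 1) is the minimal polynomial, and the product (x - 3)^2(x + 1) is the characteristic polynomial.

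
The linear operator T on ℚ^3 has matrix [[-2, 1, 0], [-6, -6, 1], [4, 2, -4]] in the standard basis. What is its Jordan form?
The characteristic polynomial is det(xI - A) = (x + 4)^3, so the eigenvalues are -4 (algebraic multiplicity 3).

For λ = -4: rank(A + 4I) = 2, rank((A + 4I)^2) = 1, rank((A + 4I)^3) = 0. The eigenspace has dimension 3 - 2 = 1, so there is 1 Jordan block; the rank sequence gives block sizes [3].

Assembling the blocks gives the Jordan form J above.

J = [[-4, 1, 0], [0, -4, 1], [0, 0, -4]]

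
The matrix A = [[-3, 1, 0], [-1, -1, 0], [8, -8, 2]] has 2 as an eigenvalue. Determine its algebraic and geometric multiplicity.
The characteristic polynomial is (x - 2)(x + 2)^2, so the factor x - 2 appears with exponent 1: the algebraic multiplicity is 1.

rank(A - 2I) = 2, so the eigenspace has dimension 3 - 2 = 1: the geometric multiplicity is 1.

algebraic multiplicity 1, geometric multiplicity 1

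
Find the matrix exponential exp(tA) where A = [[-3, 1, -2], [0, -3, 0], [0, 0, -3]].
e^{tA} = [[e^{-3*t}, t*e^{-3*t}, -2*t*e^{-3*t}], [0, e^{-3*t}, 0], [0, 0, e^{-3*t}]]

A has Jordan form J = [[-3, 1, 0], [0, -3, 0], [0, 0, -3]] with A = PJP^{-1}, so e^{tA} = P e^{tJ} P^{-1}.

For a Jordan block J_k(λ), e^{tJ_k(λ)} = e^{λt} · (I + tN + t^2 N^2/2! + ... + t^{k-1} N^{k-1}/(k-1)!) where N is the nilpotent superdiagonal part.

Assembling the blocks and conjugating back gives the entries of e^{tA} as shown above.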